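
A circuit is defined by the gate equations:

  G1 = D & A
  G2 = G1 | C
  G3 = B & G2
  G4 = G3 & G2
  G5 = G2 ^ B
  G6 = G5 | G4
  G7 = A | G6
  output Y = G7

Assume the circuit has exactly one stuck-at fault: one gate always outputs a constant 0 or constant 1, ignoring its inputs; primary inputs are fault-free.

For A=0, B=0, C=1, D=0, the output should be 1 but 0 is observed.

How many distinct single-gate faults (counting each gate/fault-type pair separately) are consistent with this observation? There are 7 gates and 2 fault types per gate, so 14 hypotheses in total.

Fault-free: G1=0, G2=1, G3=0, G4=0, G5=1, G6=1, G7=1 → 1. Observed 0.
  G1 stuck-at-0: output 1 ✗
  G1 stuck-at-1: output 1 ✗
  G2 stuck-at-0: output 0 ✓
  G2 stuck-at-1: output 1 ✗
  G3 stuck-at-0: output 1 ✗
  G3 stuck-at-1: output 1 ✗
  G4 stuck-at-0: output 1 ✗
  G4 stuck-at-1: output 1 ✗
  G5 stuck-at-0: output 0 ✓
  G5 stuck-at-1: output 1 ✗
  G6 stuck-at-0: output 0 ✓
  G6 stuck-at-1: output 1 ✗
  G7 stuck-at-0: output 0 ✓
  G7 stuck-at-1: output 1 ✗
Consistent faults: {G2 stuck-at-0, G5 stuck-at-0, G6 stuck-at-0, G7 stuck-at-0} — 4 in all.

4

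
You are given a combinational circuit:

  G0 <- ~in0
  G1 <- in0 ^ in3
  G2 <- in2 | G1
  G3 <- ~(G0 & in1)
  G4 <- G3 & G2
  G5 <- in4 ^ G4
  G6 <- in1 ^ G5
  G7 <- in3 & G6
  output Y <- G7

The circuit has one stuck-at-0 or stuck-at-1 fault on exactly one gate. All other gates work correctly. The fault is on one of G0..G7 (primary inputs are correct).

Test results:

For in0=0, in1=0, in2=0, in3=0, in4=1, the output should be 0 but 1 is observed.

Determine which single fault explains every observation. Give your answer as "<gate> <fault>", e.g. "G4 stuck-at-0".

G7 stuck-at-1

Fault-free values for test 1 (in0=0, in1=0, in2=0, in3=0, in4=1): G0=1, G1=0, G2=0, G3=1, G4=0, G5=1, G6=1, G7=0, giving Y=0. Observed 1.
Test 1: faults giving observed 1 are {G7 stuck-at-1}.
Only G7 stuck-at-1 is consistent with every test.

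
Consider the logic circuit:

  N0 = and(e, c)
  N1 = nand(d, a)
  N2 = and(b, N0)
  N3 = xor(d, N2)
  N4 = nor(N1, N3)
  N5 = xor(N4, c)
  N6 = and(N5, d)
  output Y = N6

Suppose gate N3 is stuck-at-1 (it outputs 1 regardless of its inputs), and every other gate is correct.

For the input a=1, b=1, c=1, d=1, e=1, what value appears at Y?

1

Propagate with N3 forced: N0=1, N1=0, N2=1, N3=1 [stuck-at-1], N4=0, N5=1, N6=1.
So Y = 1. (Without the fault it would be 0.)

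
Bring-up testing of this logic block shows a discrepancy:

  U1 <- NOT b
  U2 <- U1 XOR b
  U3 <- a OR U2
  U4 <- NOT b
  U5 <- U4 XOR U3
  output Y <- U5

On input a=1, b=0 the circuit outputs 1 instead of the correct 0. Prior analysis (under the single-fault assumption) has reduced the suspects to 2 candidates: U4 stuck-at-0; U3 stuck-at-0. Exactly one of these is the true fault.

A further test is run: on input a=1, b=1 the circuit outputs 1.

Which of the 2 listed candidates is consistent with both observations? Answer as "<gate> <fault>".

Evaluate each candidate on input a=1, b=1:
  U4 stuck-at-0: U1=0, U2=1, U3=1, U4=0 [stuck-at-0], U5=1 → 1 — matches
  U3 stuck-at-0: U1=0, U2=1, U3=0 [stuck-at-0], U4=0, U5=0 → 0 — eliminated
Only U4 stuck-at-0 reproduces the observed 1.

U4 stuck-at-0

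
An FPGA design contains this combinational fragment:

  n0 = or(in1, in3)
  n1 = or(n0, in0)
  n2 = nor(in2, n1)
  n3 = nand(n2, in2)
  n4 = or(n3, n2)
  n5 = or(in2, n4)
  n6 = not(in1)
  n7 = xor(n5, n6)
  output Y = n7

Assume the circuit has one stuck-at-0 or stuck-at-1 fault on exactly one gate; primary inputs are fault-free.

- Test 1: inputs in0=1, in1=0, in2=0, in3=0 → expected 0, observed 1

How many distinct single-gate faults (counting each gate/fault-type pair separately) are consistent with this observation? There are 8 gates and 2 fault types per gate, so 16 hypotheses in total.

Fault-free: n0=0, n1=1, n2=0, n3=1, n4=1, n5=1, n6=1, n7=0 → 0. Observed 1.
  n0: none of the 2 fault types match ✗
  n1: none of the 2 fault types match ✗
  n2: none of the 2 fault types match ✗
  n3: stuck-at-0 ✓; others ✗
  n4: stuck-at-0 ✓; others ✗
  n5: stuck-at-0 ✓; others ✗
  n6: stuck-at-0 ✓; others ✗
  n7: stuck-at-1 ✓; others ✗
Consistent faults: {n3 stuck-at-0, n4 stuck-at-0, n5 stuck-at-0, n6 stuck-at-0, n7 stuck-at-1} — 5 in all.

5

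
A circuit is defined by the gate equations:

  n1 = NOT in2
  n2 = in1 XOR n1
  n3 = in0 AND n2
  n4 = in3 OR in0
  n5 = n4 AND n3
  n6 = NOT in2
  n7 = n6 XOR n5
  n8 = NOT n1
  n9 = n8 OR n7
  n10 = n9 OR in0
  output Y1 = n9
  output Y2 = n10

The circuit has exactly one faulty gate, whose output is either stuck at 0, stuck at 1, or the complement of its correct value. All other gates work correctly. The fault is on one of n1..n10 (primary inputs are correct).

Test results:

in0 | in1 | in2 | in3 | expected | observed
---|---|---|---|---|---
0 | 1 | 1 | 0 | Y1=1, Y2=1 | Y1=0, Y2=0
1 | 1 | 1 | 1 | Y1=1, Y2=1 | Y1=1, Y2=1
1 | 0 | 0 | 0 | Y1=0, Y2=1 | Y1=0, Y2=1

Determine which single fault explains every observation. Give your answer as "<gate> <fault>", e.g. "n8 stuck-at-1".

n8 stuck-at-0

Fault-free values for test 1 (in0=0, in1=1, in2=1, in3=0): n1=0, n2=1, n3=0, n4=0, n5=0, n6=0, n7=0, n8=1, n9=1, n10=1, giving Y1=1, Y2=1. Observed Y1=0, Y2=0.
Test 1: faults giving observed Y1=0, Y2=0 are {n1 stuck-at-1, n1 inverted output, n8 stuck-at-0, n8 inverted output, n9 stuck-at-0, n9 inverted output}.
Test 2 (in0=1, in1=1, in2=1, in3=1): fault-free n1=0, n2=1, n3=1, n4=1, n5=1, n6=0, n7=1, n8=1, n9=1, n10=1 → Y1=1, Y2=1; observed Y1=1, Y2=1. Eliminates n1 stuck-at-1, n1 inverted output, n9 stuck-at-0, n9 inverted output.
Test 3 (in0=1, in1=0, in2=0, in3=0): fault-free n1=1, n2=1, n3=1, n4=1, n5=1, n6=1, n7=0, n8=0, n9=0, n10=1 → Y1=0, Y2=1; observed Y1=0, Y2=1. Eliminates n8 inverted output.
Only n8 stuck-at-0 is consistent with every test.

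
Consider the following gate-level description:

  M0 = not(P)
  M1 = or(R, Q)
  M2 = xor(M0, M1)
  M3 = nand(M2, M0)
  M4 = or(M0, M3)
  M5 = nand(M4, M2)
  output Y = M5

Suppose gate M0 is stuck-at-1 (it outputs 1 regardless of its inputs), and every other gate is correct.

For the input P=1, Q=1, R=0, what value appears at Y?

Propagate with M0 forced: M0=1 [stuck-at-1], M1=1, M2=0, M3=1, M4=1, M5=1.
So Y = 1. (Without the fault it would be 0.)

1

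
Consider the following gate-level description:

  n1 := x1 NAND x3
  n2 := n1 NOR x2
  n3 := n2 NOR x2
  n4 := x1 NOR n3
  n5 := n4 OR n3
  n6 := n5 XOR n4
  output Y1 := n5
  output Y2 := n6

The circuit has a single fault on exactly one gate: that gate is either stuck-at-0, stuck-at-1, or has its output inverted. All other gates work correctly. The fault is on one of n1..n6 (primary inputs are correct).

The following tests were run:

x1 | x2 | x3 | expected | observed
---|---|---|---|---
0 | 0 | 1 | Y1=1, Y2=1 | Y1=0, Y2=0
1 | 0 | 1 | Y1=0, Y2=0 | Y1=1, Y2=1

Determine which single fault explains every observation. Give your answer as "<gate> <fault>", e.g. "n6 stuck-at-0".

Fault-free values for test 1 (x1=0, x2=0, x3=1): n1=1, n2=0, n3=1, n4=0, n5=1, n6=1, giving Y1=1, Y2=1. Observed Y1=0, Y2=0.
Test 1: faults giving observed Y1=0, Y2=0 are {n5 stuck-at-0, n5 inverted output}.
Test 2 (x1=1, x2=0, x3=1): fault-free n1=0, n2=1, n3=0, n4=0, n5=0, n6=0 → Y1=0, Y2=0; observed Y1=1, Y2=1. Eliminates n5 stuck-at-0.
Only n5 inverted output is consistent with every test.

n5 inverted output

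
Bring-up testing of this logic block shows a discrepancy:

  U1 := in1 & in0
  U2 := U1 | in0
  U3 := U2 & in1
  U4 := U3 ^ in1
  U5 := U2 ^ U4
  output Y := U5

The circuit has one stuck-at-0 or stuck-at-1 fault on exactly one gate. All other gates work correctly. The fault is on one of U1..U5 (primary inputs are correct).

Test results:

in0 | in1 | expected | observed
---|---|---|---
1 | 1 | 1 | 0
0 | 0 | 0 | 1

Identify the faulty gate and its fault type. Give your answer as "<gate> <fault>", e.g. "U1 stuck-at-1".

U4 stuck-at-1

Fault-free values for test 1 (in0=1, in1=1): U1=1, U2=1, U3=1, U4=0, U5=1, giving Y=1. Observed 0.
Test 1: faults giving observed 0 are {U3 stuck-at-0, U4 stuck-at-1, U5 stuck-at-0}.
Test 2 (in0=0, in1=0): fault-free U1=0, U2=0, U3=0, U4=0, U5=0 → 0; observed 1. Eliminates U3 stuck-at-0, U5 stuck-at-0.
Only U4 stuck-at-1 is consistent with every test.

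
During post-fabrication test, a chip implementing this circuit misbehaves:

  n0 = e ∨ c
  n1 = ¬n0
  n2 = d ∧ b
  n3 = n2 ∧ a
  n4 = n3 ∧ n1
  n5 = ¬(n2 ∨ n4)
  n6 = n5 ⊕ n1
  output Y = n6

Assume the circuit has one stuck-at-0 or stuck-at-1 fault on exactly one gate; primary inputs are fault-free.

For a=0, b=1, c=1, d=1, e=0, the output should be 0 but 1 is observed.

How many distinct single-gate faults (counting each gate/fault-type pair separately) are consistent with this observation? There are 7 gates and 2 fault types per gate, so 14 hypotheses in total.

5

Fault-free: n0=1, n1=0, n2=1, n3=0, n4=0, n5=0, n6=0 → 0. Observed 1.
  n0 stuck-at-0: output 1 ✓
  n0 stuck-at-1: output 0 ✗
  n1 stuck-at-0: output 0 ✗
  n1 stuck-at-1: output 1 ✓
  n2 stuck-at-0: output 1 ✓
  n2 stuck-at-1: output 0 ✗
  n3 stuck-at-0: output 0 ✗
  n3 stuck-at-1: output 0 ✗
  n4 stuck-at-0: output 0 ✗
  n4 stuck-at-1: output 0 ✗
  n5 stuck-at-0: output 0 ✗
  n5 stuck-at-1: output 1 ✓
  n6 stuck-at-0: output 0 ✗
  n6 stuck-at-1: output 1 ✓
Consistent faults: {n0 stuck-at-0, n1 stuck-at-1, n2 stuck-at-0, n5 stuck-at-1, n6 stuck-at-1} — 5 in all.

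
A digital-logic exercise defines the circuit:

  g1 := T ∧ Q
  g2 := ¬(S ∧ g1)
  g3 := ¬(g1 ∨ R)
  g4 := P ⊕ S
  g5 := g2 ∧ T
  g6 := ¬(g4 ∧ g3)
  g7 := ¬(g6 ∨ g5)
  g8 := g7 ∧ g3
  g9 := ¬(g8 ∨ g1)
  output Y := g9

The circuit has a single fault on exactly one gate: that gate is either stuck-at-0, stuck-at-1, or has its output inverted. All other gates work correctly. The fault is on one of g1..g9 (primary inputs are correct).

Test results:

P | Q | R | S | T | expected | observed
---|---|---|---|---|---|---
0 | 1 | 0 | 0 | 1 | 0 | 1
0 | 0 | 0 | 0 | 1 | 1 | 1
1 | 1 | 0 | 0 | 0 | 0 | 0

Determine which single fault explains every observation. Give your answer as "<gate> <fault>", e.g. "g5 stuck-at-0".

Fault-free values for test 1 (P=0, Q=1, R=0, S=0, T=1): g1=1, g2=1, g3=0, g4=0, g5=1, g6=1, g7=0, g8=0, g9=0, giving Y=0. Observed 1.
Test 1: faults giving observed 1 are {g1 stuck-at-0, g1 inverted output, g9 stuck-at-1, g9 inverted output}.
Test 2 (P=0, Q=0, R=0, S=0, T=1): fault-free g1=0, g2=1, g3=1, g4=0, g5=1, g6=1, g7=0, g8=0, g9=1 → 1; observed 1. Eliminates g1 inverted output, g9 inverted output.
Test 3 (P=1, Q=1, R=0, S=0, T=0): fault-free g1=0, g2=1, g3=1, g4=1, g5=0, g6=0, g7=1, g8=1, g9=0 → 0; observed 0. Eliminates g9 stuck-at-1.
Only g1 stuck-at-0 is consistent with every test.

g1 stuck-at-0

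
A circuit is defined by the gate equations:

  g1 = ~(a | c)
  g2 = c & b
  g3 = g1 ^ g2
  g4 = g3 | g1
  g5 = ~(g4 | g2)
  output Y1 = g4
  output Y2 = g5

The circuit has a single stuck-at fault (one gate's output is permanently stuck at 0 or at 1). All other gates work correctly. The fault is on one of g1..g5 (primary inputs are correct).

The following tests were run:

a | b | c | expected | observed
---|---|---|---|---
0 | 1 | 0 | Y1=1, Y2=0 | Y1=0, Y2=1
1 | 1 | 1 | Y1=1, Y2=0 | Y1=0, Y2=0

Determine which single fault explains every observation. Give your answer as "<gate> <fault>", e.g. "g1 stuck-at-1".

g4 stuck-at-0

Fault-free values for test 1 (a=0, b=1, c=0): g1=1, g2=0, g3=1, g4=1, g5=0, giving Y1=1, Y2=0. Observed Y1=0, Y2=1.
Test 1: faults giving observed Y1=0, Y2=1 are {g1 stuck-at-0, g4 stuck-at-0}.
Test 2 (a=1, b=1, c=1): fault-free g1=0, g2=1, g3=1, g4=1, g5=0 → Y1=1, Y2=0; observed Y1=0, Y2=0. Eliminates g1 stuck-at-0.
Only g4 stuck-at-0 is consistent with every test.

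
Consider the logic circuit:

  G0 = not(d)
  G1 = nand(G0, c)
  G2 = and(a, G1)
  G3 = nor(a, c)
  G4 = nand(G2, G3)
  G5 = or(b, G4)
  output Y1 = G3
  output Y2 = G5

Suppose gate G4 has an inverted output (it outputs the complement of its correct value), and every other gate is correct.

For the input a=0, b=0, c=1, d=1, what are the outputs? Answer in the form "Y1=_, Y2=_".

Propagate with G4 forced: G0=0, G1=1, G2=0, G3=0, G4=0 [inverted output], G5=0.
So the outputs are Y1=0, Y2=0. (Without the fault they would be Y1=0, Y2=1.)

Y1=0, Y2=0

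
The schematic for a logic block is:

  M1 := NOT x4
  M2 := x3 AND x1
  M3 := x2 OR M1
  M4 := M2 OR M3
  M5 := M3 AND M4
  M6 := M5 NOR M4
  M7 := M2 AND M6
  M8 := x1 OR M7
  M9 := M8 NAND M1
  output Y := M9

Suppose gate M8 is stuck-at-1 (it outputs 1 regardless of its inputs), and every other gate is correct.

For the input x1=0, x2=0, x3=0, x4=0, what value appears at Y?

0

Propagate with M8 forced: M1=1, M2=0, M3=1, M4=1, M5=1, M6=0, M7=0, M8=1 [stuck-at-1], M9=0.
So Y = 0. (Without the fault it would be 1.)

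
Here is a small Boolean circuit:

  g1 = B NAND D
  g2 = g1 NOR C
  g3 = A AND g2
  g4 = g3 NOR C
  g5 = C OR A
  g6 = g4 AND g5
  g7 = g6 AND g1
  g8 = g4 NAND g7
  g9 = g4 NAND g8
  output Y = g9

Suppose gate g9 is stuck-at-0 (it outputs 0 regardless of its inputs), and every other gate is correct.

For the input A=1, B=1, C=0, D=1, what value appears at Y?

Propagate with g9 forced: g1=0, g2=1, g3=1, g4=0, g5=1, g6=0, g7=0, g8=1, g9=0 [stuck-at-0].
So Y = 0. (Without the fault it would be 1.)

0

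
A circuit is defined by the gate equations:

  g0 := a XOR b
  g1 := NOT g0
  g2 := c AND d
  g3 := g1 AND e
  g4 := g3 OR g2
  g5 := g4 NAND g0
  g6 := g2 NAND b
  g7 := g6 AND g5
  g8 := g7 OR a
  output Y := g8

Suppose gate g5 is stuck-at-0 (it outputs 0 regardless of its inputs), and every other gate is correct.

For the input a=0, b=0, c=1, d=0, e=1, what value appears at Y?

Propagate with g5 forced: g0=0, g1=1, g2=0, g3=1, g4=1, g5=0 [stuck-at-0], g6=1, g7=0, g8=0.
So Y = 0. (Without the fault it would be 1.)

0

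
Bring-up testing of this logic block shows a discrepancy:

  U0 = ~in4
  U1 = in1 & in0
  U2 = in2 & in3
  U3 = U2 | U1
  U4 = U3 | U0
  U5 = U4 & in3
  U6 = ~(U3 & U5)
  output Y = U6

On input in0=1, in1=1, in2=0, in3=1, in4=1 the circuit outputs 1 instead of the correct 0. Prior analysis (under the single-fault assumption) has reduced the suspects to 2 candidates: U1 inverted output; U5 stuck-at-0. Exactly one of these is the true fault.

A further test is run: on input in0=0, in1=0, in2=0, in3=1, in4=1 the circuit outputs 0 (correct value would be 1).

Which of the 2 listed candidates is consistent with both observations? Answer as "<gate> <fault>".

U1 inverted output

Evaluate each candidate on input in0=0, in1=0, in2=0, in3=1, in4=1:
  U1 inverted output: U0=0, U1=1 [inverted output], U2=0, U3=1, U4=1, U5=1, U6=0 → 0 — matches
  U5 stuck-at-0: U0=0, U1=0, U2=0, U3=0, U4=0, U5=0 [stuck-at-0], U6=1 → 1 — eliminated
Only U1 inverted output reproduces the observed 0.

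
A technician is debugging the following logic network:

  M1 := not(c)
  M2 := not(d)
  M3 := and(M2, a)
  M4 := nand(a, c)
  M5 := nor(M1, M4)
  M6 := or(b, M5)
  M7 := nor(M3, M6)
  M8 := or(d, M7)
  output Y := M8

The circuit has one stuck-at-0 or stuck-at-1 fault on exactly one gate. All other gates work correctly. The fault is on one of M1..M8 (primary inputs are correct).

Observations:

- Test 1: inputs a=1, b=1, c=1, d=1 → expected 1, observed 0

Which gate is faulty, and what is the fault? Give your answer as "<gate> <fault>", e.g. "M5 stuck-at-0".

M8 stuck-at-0

Fault-free values for test 1 (a=1, b=1, c=1, d=1): M1=0, M2=0, M3=0, M4=0, M5=1, M6=1, M7=0, M8=1, giving Y=1. Observed 0.
Test 1: faults giving observed 0 are {M8 stuck-at-0}.
Only M8 stuck-at-0 is consistent with every test.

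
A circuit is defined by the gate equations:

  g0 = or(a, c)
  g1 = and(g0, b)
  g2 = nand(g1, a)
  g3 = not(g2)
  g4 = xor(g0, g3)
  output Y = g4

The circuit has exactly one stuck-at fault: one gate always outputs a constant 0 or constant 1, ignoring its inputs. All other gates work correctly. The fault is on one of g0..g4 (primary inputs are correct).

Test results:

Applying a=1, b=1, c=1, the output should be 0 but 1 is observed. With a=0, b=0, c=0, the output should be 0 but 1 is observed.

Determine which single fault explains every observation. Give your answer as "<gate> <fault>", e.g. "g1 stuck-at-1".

g4 stuck-at-1

Fault-free values for test 1 (a=1, b=1, c=1): g0=1, g1=1, g2=0, g3=1, g4=0, giving Y=0. Observed 1.
Test 1: faults giving observed 1 are {g1 stuck-at-0, g2 stuck-at-1, g3 stuck-at-0, g4 stuck-at-1}.
Test 2 (a=0, b=0, c=0): fault-free g0=0, g1=0, g2=1, g3=0, g4=0 → 0; observed 1. Eliminates g1 stuck-at-0, g2 stuck-at-1, g3 stuck-at-0.
Only g4 stuck-at-1 is consistent with every test.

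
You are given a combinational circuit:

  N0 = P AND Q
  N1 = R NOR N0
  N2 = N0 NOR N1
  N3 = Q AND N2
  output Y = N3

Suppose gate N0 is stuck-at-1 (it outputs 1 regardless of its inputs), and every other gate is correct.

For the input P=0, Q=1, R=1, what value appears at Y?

0

Propagate with N0 forced: N0=1 [stuck-at-1], N1=0, N2=0, N3=0.
So Y = 0. (Without the fault it would be 1.)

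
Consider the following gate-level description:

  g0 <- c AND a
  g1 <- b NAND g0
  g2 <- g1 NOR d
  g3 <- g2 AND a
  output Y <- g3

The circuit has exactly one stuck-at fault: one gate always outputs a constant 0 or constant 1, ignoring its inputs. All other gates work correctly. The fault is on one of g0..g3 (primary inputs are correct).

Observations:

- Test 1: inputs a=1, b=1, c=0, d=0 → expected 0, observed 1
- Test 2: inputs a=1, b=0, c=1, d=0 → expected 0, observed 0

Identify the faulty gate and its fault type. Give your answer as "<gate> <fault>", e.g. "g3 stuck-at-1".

g0 stuck-at-1

Fault-free values for test 1 (a=1, b=1, c=0, d=0): g0=0, g1=1, g2=0, g3=0, giving Y=0. Observed 1.
Test 1: faults giving observed 1 are {g0 stuck-at-1, g1 stuck-at-0, g2 stuck-at-1, g3 stuck-at-1}.
Test 2 (a=1, b=0, c=1, d=0): fault-free g0=1, g1=1, g2=0, g3=0 → 0; observed 0. Eliminates g1 stuck-at-0, g2 stuck-at-1, g3 stuck-at-1.
Only g0 stuck-at-1 is consistent with every test.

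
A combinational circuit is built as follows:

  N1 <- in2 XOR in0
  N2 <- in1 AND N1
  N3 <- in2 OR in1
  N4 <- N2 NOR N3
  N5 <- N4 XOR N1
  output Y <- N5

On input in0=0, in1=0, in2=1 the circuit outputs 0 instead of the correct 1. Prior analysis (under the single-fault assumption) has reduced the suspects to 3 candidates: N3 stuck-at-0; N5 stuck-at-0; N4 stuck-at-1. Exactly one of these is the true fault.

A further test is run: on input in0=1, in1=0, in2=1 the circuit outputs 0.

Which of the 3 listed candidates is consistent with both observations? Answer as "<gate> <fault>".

N5 stuck-at-0

Evaluate each candidate on input in0=1, in1=0, in2=1:
  N3 stuck-at-0: N1=0, N2=0, N3=0 [stuck-at-0], N4=1, N5=1 → 1 — eliminated
  N5 stuck-at-0: N1=0, N2=0, N3=1, N4=0, N5=0 [stuck-at-0] → 0 — matches
  N4 stuck-at-1: N1=0, N2=0, N3=1, N4=1 [stuck-at-1], N5=1 → 1 — eliminated
Only N5 stuck-at-0 reproduces the observed 0.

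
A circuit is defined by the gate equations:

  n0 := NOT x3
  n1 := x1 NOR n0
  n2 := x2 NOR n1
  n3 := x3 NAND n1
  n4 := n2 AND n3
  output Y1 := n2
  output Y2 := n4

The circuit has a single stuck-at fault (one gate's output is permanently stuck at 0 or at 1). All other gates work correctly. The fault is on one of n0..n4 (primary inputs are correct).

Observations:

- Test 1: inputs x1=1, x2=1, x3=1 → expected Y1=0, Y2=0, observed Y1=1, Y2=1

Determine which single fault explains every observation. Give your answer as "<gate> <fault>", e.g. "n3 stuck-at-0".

Fault-free values for test 1 (x1=1, x2=1, x3=1): n0=0, n1=0, n2=0, n3=1, n4=0, giving Y1=0, Y2=0. Observed Y1=1, Y2=1.
Test 1: faults giving observed Y1=1, Y2=1 are {n2 stuck-at-1}.
Only n2 stuck-at-1 is consistent with every test.

n2 stuck-at-1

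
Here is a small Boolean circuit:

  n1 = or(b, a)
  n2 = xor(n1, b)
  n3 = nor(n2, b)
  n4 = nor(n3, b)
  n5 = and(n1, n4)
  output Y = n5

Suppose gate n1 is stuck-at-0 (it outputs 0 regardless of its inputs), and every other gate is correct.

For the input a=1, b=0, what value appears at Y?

0

Propagate with n1 forced: n1=0 [stuck-at-0], n2=0, n3=1, n4=0, n5=0.
So Y = 0. (Without the fault it would be 1.)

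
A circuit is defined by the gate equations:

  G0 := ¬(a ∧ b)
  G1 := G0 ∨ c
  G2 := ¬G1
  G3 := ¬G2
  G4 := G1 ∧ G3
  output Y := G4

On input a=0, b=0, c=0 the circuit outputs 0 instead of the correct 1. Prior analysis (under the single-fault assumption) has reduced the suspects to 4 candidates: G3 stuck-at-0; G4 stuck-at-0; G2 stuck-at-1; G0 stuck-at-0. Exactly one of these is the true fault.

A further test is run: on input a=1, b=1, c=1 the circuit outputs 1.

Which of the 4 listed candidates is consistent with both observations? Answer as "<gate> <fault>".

G0 stuck-at-0

Evaluate each candidate on input a=1, b=1, c=1:
  G3 stuck-at-0: G0=0, G1=1, G2=0, G3=0 [stuck-at-0], G4=0 → 0 — eliminated
  G4 stuck-at-0: G0=0, G1=1, G2=0, G3=1, G4=0 [stuck-at-0] → 0 — eliminated
  G2 stuck-at-1: G0=0, G1=1, G2=1 [stuck-at-1], G3=0, G4=0 → 0 — eliminated
  G0 stuck-at-0: G0=0 [stuck-at-0], G1=1, G2=0, G3=1, G4=1 → 1 — matches
Only G0 stuck-at-0 reproduces the observed 1.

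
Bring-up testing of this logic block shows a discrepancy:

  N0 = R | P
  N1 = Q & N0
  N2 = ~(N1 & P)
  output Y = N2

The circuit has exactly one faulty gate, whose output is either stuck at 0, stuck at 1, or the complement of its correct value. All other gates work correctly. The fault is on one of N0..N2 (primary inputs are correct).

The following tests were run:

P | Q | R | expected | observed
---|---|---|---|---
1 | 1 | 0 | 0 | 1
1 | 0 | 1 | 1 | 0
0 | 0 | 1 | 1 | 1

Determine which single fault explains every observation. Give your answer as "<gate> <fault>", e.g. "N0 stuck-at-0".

Fault-free values for test 1 (P=1, Q=1, R=0): N0=1, N1=1, N2=0, giving Y=0. Observed 1.
Test 1: faults giving observed 1 are {N0 stuck-at-0, N0 inverted output, N1 stuck-at-0, N1 inverted output, N2 stuck-at-1, N2 inverted output}.
Test 2 (P=1, Q=0, R=1): fault-free N0=1, N1=0, N2=1 → 1; observed 0. Eliminates N0 stuck-at-0, N0 inverted output, N1 stuck-at-0, N2 stuck-at-1.
Test 3 (P=0, Q=0, R=1): fault-free N0=1, N1=0, N2=1 → 1; observed 1. Eliminates N2 inverted output.
Only N1 inverted output is consistent with every test.

N1 inverted output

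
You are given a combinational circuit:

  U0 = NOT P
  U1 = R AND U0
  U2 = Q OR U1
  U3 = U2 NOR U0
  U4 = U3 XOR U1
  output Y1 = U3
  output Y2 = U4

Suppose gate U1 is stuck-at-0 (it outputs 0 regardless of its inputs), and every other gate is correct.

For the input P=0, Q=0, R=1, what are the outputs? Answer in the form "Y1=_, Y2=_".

Y1=0, Y2=0

Propagate with U1 forced: U0=1, U1=0 [stuck-at-0], U2=0, U3=0, U4=0.
So the outputs are Y1=0, Y2=0. (Without the fault they would be Y1=0, Y2=1.)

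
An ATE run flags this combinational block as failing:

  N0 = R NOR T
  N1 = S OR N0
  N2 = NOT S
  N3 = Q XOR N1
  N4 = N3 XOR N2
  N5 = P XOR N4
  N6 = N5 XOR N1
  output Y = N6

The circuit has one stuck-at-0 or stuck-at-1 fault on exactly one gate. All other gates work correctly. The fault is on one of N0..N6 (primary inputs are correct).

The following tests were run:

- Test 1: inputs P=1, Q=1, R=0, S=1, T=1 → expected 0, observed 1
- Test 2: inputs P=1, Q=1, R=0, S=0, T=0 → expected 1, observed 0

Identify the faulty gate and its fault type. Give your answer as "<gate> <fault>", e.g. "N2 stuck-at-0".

Fault-free values for test 1 (P=1, Q=1, R=0, S=1, T=1): N0=0, N1=1, N2=0, N3=0, N4=0, N5=1, N6=0, giving Y=0. Observed 1.
Test 1: faults giving observed 1 are {N2 stuck-at-1, N3 stuck-at-1, N4 stuck-at-1, N5 stuck-at-0, N6 stuck-at-1}.
Test 2 (P=1, Q=1, R=0, S=0, T=0): fault-free N0=1, N1=1, N2=1, N3=0, N4=1, N5=0, N6=1 → 1; observed 0. Eliminates N2 stuck-at-1, N4 stuck-at-1, N5 stuck-at-0, N6 stuck-at-1.
Only N3 stuck-at-1 is consistent with every test.

N3 stuck-at-1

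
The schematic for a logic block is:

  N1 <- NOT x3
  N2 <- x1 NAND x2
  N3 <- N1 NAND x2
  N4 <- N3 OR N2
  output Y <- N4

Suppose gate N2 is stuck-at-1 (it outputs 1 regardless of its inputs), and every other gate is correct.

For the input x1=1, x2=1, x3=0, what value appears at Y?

1

Propagate with N2 forced: N1=1, N2=1 [stuck-at-1], N3=0, N4=1.
So Y = 1. (Without the fault it would be 0.)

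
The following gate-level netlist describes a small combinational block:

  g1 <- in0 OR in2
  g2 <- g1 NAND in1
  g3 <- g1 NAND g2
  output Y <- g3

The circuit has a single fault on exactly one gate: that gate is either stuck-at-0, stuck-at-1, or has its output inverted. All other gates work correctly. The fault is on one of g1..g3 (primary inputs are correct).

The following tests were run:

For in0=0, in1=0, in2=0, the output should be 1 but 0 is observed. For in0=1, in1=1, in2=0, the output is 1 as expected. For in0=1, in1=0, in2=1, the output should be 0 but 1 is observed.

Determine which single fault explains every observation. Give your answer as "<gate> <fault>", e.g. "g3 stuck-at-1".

Fault-free values for test 1 (in0=0, in1=0, in2=0): g1=0, g2=1, g3=1, giving Y=1. Observed 0.
Test 1: faults giving observed 0 are {g1 stuck-at-1, g1 inverted output, g3 stuck-at-0, g3 inverted output}.
Test 2 (in0=1, in1=1, in2=0): fault-free g1=1, g2=0, g3=1 → 1; observed 1. Eliminates g3 stuck-at-0, g3 inverted output.
Test 3 (in0=1, in1=0, in2=1): fault-free g1=1, g2=1, g3=0 → 0; observed 1. Eliminates g1 stuck-at-1.
Only g1 inverted output is consistent with every test.

g1 inverted output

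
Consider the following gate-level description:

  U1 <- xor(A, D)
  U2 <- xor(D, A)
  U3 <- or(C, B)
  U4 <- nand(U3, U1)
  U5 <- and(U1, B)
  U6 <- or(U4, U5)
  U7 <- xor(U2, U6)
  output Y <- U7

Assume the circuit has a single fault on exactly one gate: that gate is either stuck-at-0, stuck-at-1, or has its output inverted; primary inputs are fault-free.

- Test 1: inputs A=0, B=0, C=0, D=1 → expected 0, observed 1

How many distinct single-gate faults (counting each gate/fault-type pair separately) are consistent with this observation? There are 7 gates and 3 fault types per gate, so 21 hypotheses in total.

10

Fault-free: U1=1, U2=1, U3=0, U4=1, U5=0, U6=1, U7=0 → 0. Observed 1.
  U1: none of the 3 fault types match ✗
  U2: stuck-at-0, inverted output ✓; others ✗
  U3: stuck-at-1, inverted output ✓; others ✗
  U4: stuck-at-0, inverted output ✓; others ✗
  U5: none of the 3 fault types match ✗
  U6: stuck-at-0, inverted output ✓; others ✗
  U7: stuck-at-1, inverted output ✓; others ✗
Consistent faults: {U2 stuck-at-0, U2 inverted output, U3 stuck-at-1, U3 inverted output, U4 stuck-at-0, U4 inverted output, U6 stuck-at-0, U6 inverted output, U7 stuck-at-1, U7 inverted output} — 10 in all.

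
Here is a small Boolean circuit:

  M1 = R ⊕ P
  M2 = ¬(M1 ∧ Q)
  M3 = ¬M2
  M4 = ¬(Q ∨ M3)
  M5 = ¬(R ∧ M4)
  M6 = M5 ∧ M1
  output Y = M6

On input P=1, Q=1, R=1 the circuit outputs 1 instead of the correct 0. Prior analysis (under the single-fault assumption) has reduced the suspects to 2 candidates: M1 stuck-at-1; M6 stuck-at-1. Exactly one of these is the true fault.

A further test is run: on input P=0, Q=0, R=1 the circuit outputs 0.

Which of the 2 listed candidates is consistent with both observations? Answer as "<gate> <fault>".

M1 stuck-at-1

Evaluate each candidate on input P=0, Q=0, R=1:
  M1 stuck-at-1: M1=1 [stuck-at-1], M2=1, M3=0, M4=1, M5=0, M6=0 → 0 — matches
  M6 stuck-at-1: M1=1, M2=1, M3=0, M4=1, M5=0, M6=1 [stuck-at-1] → 1 — eliminated
Only M1 stuck-at-1 reproduces the observed 0.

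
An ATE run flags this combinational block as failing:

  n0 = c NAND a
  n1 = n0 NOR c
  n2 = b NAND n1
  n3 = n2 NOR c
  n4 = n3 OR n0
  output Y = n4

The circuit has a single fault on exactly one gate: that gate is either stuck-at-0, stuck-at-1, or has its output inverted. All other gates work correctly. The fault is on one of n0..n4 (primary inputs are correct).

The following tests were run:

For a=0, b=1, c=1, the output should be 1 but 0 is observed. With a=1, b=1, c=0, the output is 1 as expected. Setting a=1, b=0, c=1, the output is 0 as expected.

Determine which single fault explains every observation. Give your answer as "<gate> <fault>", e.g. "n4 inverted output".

Fault-free values for test 1 (a=0, b=1, c=1): n0=1, n1=0, n2=1, n3=0, n4=1, giving Y=1. Observed 0.
Test 1: faults giving observed 0 are {n0 stuck-at-0, n0 inverted output, n4 stuck-at-0, n4 inverted output}.
Test 2 (a=1, b=1, c=0): fault-free n0=1, n1=0, n2=1, n3=0, n4=1 → 1; observed 1. Eliminates n4 stuck-at-0, n4 inverted output.
Test 3 (a=1, b=0, c=1): fault-free n0=0, n1=0, n2=1, n3=0, n4=0 → 0; observed 0. Eliminates n0 inverted output.
Only n0 stuck-at-0 is consistent with every test.

n0 stuck-at-0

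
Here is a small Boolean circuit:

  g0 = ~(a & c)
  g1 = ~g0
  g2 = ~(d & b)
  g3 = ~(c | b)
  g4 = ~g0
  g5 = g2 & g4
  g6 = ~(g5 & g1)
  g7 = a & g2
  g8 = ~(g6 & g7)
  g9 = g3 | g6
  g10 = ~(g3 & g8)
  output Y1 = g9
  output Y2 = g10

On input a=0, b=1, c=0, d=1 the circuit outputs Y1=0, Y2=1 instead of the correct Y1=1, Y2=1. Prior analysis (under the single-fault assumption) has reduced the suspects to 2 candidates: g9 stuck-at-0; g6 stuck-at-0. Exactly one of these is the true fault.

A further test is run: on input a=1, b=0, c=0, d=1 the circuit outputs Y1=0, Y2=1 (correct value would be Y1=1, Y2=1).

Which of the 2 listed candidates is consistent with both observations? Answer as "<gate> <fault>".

g9 stuck-at-0

Evaluate each candidate on input a=1, b=0, c=0, d=1:
  g9 stuck-at-0: g0=1, g1=0, g2=1, g3=1, g4=0, g5=0, g6=1, g7=1, g8=0, g9=0 [stuck-at-0], g10=1 → Y1=0, Y2=1 — matches
  g6 stuck-at-0: g0=1, g1=0, g2=1, g3=1, g4=0, g5=0, g6=0 [stuck-at-0], g7=1, g8=1, g9=1, g10=0 → Y1=1, Y2=0 — eliminated
Only g9 stuck-at-0 reproduces the observed Y1=0, Y2=1.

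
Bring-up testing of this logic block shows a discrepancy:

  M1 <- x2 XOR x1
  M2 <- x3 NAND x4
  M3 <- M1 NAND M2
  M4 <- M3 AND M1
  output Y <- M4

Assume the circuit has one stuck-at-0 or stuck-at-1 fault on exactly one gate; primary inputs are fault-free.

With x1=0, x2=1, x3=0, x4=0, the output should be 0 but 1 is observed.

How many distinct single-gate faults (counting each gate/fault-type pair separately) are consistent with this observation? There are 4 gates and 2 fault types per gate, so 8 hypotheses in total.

3

Fault-free: M1=1, M2=1, M3=0, M4=0 → 0. Observed 1.
  M1 stuck-at-0: output 0 ✗
  M1 stuck-at-1: output 0 ✗
  M2 stuck-at-0: output 1 ✓
  M2 stuck-at-1: output 0 ✗
  M3 stuck-at-0: output 0 ✗
  M3 stuck-at-1: output 1 ✓
  M4 stuck-at-0: output 0 ✗
  M4 stuck-at-1: output 1 ✓
Consistent faults: {M2 stuck-at-0, M3 stuck-at-1, M4 stuck-at-1} — 3 in all.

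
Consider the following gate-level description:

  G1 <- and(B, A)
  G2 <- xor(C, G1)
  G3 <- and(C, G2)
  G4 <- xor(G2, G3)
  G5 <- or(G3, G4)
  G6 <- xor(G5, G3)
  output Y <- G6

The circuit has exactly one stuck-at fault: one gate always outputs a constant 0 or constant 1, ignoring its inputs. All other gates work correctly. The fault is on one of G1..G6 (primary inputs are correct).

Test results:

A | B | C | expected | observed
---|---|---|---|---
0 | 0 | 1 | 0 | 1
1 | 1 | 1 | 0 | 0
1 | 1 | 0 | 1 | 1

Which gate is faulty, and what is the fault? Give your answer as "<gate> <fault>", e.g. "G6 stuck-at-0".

Fault-free values for test 1 (A=0, B=0, C=1): G1=0, G2=1, G3=1, G4=0, G5=1, G6=0, giving Y=0. Observed 1.
Test 1: faults giving observed 1 are {G3 stuck-at-0, G5 stuck-at-0, G6 stuck-at-1}.
Test 2 (A=1, B=1, C=1): fault-free G1=1, G2=0, G3=0, G4=0, G5=0, G6=0 → 0; observed 0. Eliminates G6 stuck-at-1.
Test 3 (A=1, B=1, C=0): fault-free G1=1, G2=1, G3=0, G4=1, G5=1, G6=1 → 1; observed 1. Eliminates G5 stuck-at-0.
Only G3 stuck-at-0 is consistent with every test.

G3 stuck-at-0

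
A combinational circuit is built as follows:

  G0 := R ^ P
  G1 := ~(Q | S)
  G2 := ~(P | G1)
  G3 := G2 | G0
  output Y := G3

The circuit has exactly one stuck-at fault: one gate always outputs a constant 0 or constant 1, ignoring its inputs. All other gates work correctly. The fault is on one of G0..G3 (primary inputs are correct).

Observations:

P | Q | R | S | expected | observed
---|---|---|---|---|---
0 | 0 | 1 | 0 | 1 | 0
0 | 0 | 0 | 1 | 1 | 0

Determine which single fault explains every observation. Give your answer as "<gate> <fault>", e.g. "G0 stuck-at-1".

Fault-free values for test 1 (P=0, Q=0, R=1, S=0): G0=1, G1=1, G2=0, G3=1, giving Y=1. Observed 0.
Test 1: faults giving observed 0 are {G0 stuck-at-0, G3 stuck-at-0}.
Test 2 (P=0, Q=0, R=0, S=1): fault-free G0=0, G1=0, G2=1, G3=1 → 1; observed 0. Eliminates G0 stuck-at-0.
Only G3 stuck-at-0 is consistent with every test.

G3 stuck-at-0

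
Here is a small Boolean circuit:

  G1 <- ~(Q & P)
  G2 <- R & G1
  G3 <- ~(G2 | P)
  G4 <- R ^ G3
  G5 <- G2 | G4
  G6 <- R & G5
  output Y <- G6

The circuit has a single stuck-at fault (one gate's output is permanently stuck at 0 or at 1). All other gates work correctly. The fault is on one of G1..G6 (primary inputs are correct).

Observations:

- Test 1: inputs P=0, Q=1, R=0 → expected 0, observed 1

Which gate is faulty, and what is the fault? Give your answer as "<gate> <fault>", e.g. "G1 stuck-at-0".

Fault-free values for test 1 (P=0, Q=1, R=0): G1=1, G2=0, G3=1, G4=1, G5=1, G6=0, giving Y=0. Observed 1.
Test 1: faults giving observed 1 are {G6 stuck-at-1}.
Only G6 stuck-at-1 is consistent with every test.

G6 stuck-at-1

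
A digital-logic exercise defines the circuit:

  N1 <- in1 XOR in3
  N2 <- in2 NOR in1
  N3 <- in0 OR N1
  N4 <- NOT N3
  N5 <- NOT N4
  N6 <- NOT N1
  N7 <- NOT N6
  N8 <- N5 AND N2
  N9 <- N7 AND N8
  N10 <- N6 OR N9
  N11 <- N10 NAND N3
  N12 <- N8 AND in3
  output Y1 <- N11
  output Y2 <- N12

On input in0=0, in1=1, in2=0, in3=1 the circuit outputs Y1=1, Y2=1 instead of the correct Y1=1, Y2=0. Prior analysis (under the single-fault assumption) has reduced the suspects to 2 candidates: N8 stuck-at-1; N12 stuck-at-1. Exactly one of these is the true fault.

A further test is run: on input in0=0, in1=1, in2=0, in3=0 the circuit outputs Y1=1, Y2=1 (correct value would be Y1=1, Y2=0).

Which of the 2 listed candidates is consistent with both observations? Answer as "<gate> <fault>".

Evaluate each candidate on input in0=0, in1=1, in2=0, in3=0:
  N8 stuck-at-1: N1=1, N2=0, N3=1, N4=0, N5=1, N6=0, N7=1, N8=1 [stuck-at-1], N9=1, N10=1, N11=0, N12=0 → Y1=0, Y2=0 — eliminated
  N12 stuck-at-1: N1=1, N2=0, N3=1, N4=0, N5=1, N6=0, N7=1, N8=0, N9=0, N10=0, N11=1, N12=1 [stuck-at-1] → Y1=1, Y2=1 — matches
Only N12 stuck-at-1 reproduces the observed Y1=1, Y2=1.

N12 stuck-at-1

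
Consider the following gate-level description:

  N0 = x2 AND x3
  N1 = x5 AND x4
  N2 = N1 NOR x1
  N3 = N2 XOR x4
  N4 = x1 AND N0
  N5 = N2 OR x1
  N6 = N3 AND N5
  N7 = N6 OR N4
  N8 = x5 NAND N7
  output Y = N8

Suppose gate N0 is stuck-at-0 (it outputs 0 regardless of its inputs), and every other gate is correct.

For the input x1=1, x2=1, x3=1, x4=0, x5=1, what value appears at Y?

Propagate with N0 forced: N0=0 [stuck-at-0], N1=0, N2=0, N3=0, N4=0, N5=1, N6=0, N7=0, N8=1.
So Y = 1. (Without the fault it would be 0.)

1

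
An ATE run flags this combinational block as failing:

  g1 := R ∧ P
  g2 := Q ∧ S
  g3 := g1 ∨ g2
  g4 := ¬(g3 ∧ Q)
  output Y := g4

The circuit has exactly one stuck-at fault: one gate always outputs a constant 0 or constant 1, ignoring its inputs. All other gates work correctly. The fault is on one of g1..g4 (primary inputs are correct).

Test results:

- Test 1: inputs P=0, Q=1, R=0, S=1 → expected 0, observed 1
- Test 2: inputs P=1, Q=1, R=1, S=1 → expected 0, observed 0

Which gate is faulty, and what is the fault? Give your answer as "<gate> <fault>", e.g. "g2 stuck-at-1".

Fault-free values for test 1 (P=0, Q=1, R=0, S=1): g1=0, g2=1, g3=1, g4=0, giving Y=0. Observed 1.
Test 1: faults giving observed 1 are {g2 stuck-at-0, g3 stuck-at-0, g4 stuck-at-1}.
Test 2 (P=1, Q=1, R=1, S=1): fault-free g1=1, g2=1, g3=1, g4=0 → 0; observed 0. Eliminates g3 stuck-at-0, g4 stuck-at-1.
Only g2 stuck-at-0 is consistent with every test.

g2 stuck-at-0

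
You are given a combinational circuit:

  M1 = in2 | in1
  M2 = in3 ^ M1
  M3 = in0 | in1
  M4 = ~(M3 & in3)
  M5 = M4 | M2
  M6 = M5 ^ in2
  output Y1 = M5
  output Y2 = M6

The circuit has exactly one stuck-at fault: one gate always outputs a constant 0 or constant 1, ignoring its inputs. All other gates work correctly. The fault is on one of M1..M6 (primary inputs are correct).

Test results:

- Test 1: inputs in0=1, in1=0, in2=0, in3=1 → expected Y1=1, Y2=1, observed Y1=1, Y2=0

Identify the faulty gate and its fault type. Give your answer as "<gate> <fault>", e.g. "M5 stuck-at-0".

M6 stuck-at-0

Fault-free values for test 1 (in0=1, in1=0, in2=0, in3=1): M1=0, M2=1, M3=1, M4=0, M5=1, M6=1, giving Y1=1, Y2=1. Observed Y1=1, Y2=0.
Test 1: faults giving observed Y1=1, Y2=0 are {M6 stuck-at-0}.
Only M6 stuck-at-0 is consistent with every test.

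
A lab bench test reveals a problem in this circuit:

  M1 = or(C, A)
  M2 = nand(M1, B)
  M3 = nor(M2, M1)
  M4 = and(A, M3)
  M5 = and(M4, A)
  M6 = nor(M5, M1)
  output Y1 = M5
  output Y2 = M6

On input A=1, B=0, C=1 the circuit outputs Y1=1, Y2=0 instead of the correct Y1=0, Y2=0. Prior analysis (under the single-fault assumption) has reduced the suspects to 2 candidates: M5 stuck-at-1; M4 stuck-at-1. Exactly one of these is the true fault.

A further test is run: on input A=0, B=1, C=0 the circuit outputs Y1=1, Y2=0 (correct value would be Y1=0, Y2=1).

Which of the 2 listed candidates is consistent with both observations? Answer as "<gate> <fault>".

Evaluate each candidate on input A=0, B=1, C=0:
  M5 stuck-at-1: M1=0, M2=1, M3=0, M4=0, M5=1 [stuck-at-1], M6=0 → Y1=1, Y2=0 — matches
  M4 stuck-at-1: M1=0, M2=1, M3=0, M4=1 [stuck-at-1], M5=0, M6=1 → Y1=0, Y2=1 — eliminated
Only M5 stuck-at-1 reproduces the observed Y1=1, Y2=0.

M5 stuck-at-1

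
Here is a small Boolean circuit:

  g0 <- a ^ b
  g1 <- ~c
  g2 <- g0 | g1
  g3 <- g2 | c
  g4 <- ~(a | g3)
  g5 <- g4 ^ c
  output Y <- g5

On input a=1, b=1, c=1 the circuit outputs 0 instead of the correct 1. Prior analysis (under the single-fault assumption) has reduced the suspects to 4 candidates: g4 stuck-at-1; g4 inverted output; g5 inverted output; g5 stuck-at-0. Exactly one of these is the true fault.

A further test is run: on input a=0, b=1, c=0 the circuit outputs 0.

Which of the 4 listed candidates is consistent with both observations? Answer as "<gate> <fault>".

g5 stuck-at-0

Evaluate each candidate on input a=0, b=1, c=0:
  g4 stuck-at-1: g0=1, g1=1, g2=1, g3=1, g4=1 [stuck-at-1], g5=1 → 1 — eliminated
  g4 inverted output: g0=1, g1=1, g2=1, g3=1, g4=1 [inverted output], g5=1 → 1 — eliminated
  g5 inverted output: g0=1, g1=1, g2=1, g3=1, g4=0, g5=1 [inverted output] → 1 — eliminated
  g5 stuck-at-0: g0=1, g1=1, g2=1, g3=1, g4=0, g5=0 [stuck-at-0] → 0 — matches
Only g5 stuck-at-0 reproduces the observed 0.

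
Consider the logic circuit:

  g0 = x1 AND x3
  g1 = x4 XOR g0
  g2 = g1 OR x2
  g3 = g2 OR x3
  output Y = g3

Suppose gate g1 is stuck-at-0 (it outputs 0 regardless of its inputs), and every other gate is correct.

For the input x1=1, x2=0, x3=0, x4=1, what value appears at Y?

0

Propagate with g1 forced: g0=0, g1=0 [stuck-at-0], g2=0, g3=0.
So Y = 0. (Without the fault it would be 1.)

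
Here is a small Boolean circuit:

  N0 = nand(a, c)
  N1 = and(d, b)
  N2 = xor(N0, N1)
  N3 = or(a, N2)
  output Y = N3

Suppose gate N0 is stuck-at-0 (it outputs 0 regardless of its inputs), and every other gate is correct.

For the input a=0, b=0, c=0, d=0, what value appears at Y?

Propagate with N0 forced: N0=0 [stuck-at-0], N1=0, N2=0, N3=0.
So Y = 0. (Without the fault it would be 1.)

0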